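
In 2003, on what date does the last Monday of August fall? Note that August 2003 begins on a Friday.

August 2003 begins on a Friday, so the first Monday is August 4 (3 days later).
August 2003 has 31 days. Adding weeks: 4, 11, 18, 25 — the last one ≤ 31 is the 25th.

25 August 2003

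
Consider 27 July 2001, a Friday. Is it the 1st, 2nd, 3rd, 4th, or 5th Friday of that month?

Day 27 falls in week ⌈27/7⌉ of the month.
Days 1–7 hold the 1st Friday, 8–14 the 2nd, 15–21 the 3rd, 22–28 the 4th, 29–31 the 5th.
27 is in the range for the 4th.

4th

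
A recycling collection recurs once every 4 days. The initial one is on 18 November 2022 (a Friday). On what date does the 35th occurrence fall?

The 35th occurrence is 34 intervals after the first: 34 × 4 = 136 days after 18 November 2022.
November has 30 days — 12 days to the end of November leaves 124.
December has 31 days (93 left).
January has 31 days (62 left).
February has 28 days (34 left).
March has 31 days (3 left).
3 days into April → 3 April 2023.

3 April 2023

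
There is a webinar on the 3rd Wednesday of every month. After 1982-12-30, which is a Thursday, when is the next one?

1983-01-19

December 1982 starts on a Wednesday; its first Wednesday is the 1st, so the 3rd Wednesday is the 15th — 1982-12-15.
That is not after 1982-12-30, so look at January 1983.
January 1983 starts on a Saturday; its first Wednesday is the 5th, so the 3rd Wednesday is the 19th — 1983-01-19.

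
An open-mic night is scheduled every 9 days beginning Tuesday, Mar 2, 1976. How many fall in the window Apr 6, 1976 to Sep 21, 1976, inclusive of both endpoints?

19

Occurrences land 9·i days after Mar 2, 1976 for i = 0, 1, 2, …
Apr 6, 1976 is 35 days after the start; 35 ÷ 9 = 3 remainder 8; since the remainder is 8, round up to i = 4. First occurrence in the window: #5 on Apr 7, 1976 (4×9 = 36 days in).
Sep 21, 1976 is 203 days after the start; 203 ÷ 9 = 22 remainder 5. Last occurrence in the window: #23 on Sep 16, 1976.
Occurrences #5 through #23: 19 in total.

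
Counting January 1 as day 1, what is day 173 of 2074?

January has 31 days (173 − 31 = 142 remain).
February has 28 days (142 − 28 = 114 remain).
March has 31 days (114 − 31 = 83 remain).
April has 30 days (83 − 30 = 53 remain).
May has 31 days (53 − 31 = 22 remain).
22 into June → June 22.

June 22, 2074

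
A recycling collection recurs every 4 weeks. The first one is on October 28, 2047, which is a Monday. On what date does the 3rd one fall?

The 3rd occurrence is 2 intervals after the first: 2 × 28 = 56 days after October 28, 2047.
October has 31 days — 3 days to the end of October leaves 53.
November has 30 days (23 left).
23 days into December → December 23, 2047.

December 23, 2047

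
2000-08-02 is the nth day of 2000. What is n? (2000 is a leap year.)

Days in months before August: 31 + 29 + 31 + 30 + 31 + 30 + 31 = 213.
Plus 2 days into August → day 215.

215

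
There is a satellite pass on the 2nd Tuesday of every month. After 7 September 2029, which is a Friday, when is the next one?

11 September 2029

September 2029 starts on a Saturday; its first Tuesday is the 4th, so the 2nd Tuesday is the 11th — 11 September 2029.
11 September 2029 is after 7 September 2029, so that is the next one.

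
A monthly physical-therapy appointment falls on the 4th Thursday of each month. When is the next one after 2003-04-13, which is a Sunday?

April 2003 starts on a Tuesday; its first Thursday is the 3rd, so the 4th Thursday is the 24th — 2003-04-24.
2003-04-24 is after 2003-04-13, so that is the next one.

2003-04-24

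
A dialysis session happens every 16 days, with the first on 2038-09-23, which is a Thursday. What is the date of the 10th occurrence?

The 10th occurrence is 9 intervals after the first: 9 × 16 = 144 days after 2038-09-23.
September has 30 days — 7 days to the end of September leaves 137.
October has 31 days (106 left).
November has 30 days (76 left).
December has 31 days (45 left).
January has 31 days (14 left).
14 days into February → 2039-02-14.

2039-02-14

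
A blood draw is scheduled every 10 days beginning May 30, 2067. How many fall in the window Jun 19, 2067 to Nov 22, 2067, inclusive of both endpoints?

16

Occurrences land 10·i days after May 30, 2067 for i = 0, 1, 2, …
Jun 19, 2067 is 20 days after the start; 20 ÷ 10 = 2 remainder 0. First occurrence in the window: #3 on Jun 19, 2067 (2×10 = 20 days in).
Nov 22, 2067 is 176 days after the start; 176 ÷ 10 = 17 remainder 6. Last occurrence in the window: #18 on Nov 16, 2067.
Occurrences #3 through #18: 16 in total.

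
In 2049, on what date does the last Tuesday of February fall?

2049-02-23

The first Tuesday of February 2049 is February 2.
February 2049 has 28 days. Adding weeks: 2, 9, 16, 23 — the last one ≤ 28 is the 23rd.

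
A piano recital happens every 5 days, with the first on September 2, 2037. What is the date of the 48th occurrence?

April 25, 2038

The 48th occurrence is 47 intervals after the first: 47 × 5 = 235 days after September 2, 2037.
September has 30 days — 28 days to the end of September leaves 207.
October has 31 days (176 left).
November has 30 days (146 left).
December has 31 days (115 left).
January has 31 days (84 left).
February has 28 days (56 left).
March has 31 days (25 left).
25 days into April → April 25, 2038.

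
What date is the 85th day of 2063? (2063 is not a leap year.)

Mar 26, 2063

Jan has 31 days (85 − 31 = 54 remain).
Feb has 28 days (54 − 28 = 26 remain).
26 into Mar → Mar 26.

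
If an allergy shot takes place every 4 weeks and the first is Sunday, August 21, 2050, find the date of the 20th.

February 4, 2052

The 20th occurrence is 19 intervals after the first: 19 × 28 = 532 days after August 21, 2050.
August has 31 days — 10 days to the end of August leaves 522.
From end of August to end of 2050 is 122 days (400 left).
2051 has 365 days (35 left).
January has 31 days (4 left).
4 days into February → February 4, 2052.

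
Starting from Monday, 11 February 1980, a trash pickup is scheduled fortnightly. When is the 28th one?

23 February 1981

The 28th occurrence is 27 intervals after the first: 27 × 14 = 378 days after 11 February 1980.
February has 29 days — 18 days to the end of February leaves 360.
March has 31 days (329 left).
April has 30 days (299 left).
May has 31 days (268 left).
June has 30 days (238 left).
July has 31 days (207 left).
August has 31 days (176 left).
September has 30 days (146 left).
October has 31 days (115 left).
November has 30 days (85 left).
December has 31 days (54 left).
January has 31 days (23 left).
23 days into February → 23 February 1981.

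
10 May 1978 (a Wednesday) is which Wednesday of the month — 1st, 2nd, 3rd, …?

2nd

Day 10 falls in week ⌈10/7⌉ of the month.
Days 1–7 hold the 1st Wednesday, 8–14 the 2nd, 15–21 the 3rd, 22–28 the 4th, 29–31 the 5th.
10 is in the range for the 2nd.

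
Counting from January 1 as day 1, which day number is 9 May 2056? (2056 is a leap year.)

130

Days in months before May: 31 + 29 + 31 + 30 = 121.
Plus 9 days into May → day 130.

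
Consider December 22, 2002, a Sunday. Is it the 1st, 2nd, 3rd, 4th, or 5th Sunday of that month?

Day 22 falls in week ⌈22/7⌉ of the month.
Days 1–7 hold the 1st Sunday, 8–14 the 2nd, 15–21 the 3rd, 22–28 the 4th, 29–31 the 5th.
22 is in the range for the 4th.

4th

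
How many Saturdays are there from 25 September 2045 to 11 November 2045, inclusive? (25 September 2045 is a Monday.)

7

25 September 2045 is a Monday; the first Saturday on or after it is 30 September 2045 (5 days later).
From 30 September 2045 to 11 November 2045: 0 + 31 + 11 = 42 days (rest of September, October, November).
42 ÷ 7 = 6 full weeks with remainder 0, so 6 more Saturdays after the first → 7.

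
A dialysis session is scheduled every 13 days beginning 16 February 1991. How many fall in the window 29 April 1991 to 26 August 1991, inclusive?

9

Occurrences land 13·i days after 16 February 1991 for i = 0, 1, 2, …
29 April 1991 is 72 days after the start; 72 ÷ 13 = 5 remainder 7; since the remainder is 7, round up to i = 6. First occurrence in the window: #7 on 5 May 1991 (6×13 = 78 days in).
26 August 1991 is 191 days after the start; 191 ÷ 13 = 14 remainder 9. Last occurrence in the window: #15 on 17 August 1991.
Occurrences #7 through #15: 9 in total.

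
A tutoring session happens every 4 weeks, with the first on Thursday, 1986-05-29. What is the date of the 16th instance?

The 16th occurrence is 15 intervals after the first: 15 × 28 = 420 days after 1986-05-29.
May has 31 days — 2 days to the end of May leaves 418.
From end of May to end of 1986 is 214 days (204 left).
January has 31 days (173 left).
February has 28 days (145 left).
March has 31 days (114 left).
April has 30 days (84 left).
May has 31 days (53 left).
June has 30 days (23 left).
23 days into July → 1987-07-23.

1987-07-23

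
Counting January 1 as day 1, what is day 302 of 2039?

2039-10-29

January has 31 days (302 − 31 = 271 remain).
February has 28 days (271 − 28 = 243 remain).
March has 31 days (243 − 31 = 212 remain).
April has 30 days (212 − 30 = 182 remain).
May has 31 days (182 − 31 = 151 remain).
June has 30 days (151 − 30 = 121 remain).
July has 31 days (121 − 31 = 90 remain).
August has 31 days (90 − 31 = 59 remain).
September has 30 days (59 − 30 = 29 remain).
29 into October → October 29.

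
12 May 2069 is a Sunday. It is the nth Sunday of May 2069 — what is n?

2nd

Day 12 falls in week ⌈12/7⌉ of the month.
Days 1–7 hold the 1st Sunday, 8–14 the 2nd, 15–21 the 3rd, 22–28 the 4th, 29–31 the 5th.
12 is in the range for the 2nd.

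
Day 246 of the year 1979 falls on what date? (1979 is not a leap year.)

Sep 3, 1979

Jan has 31 days (246 − 31 = 215 remain).
Feb has 28 days (215 − 28 = 187 remain).
Mar has 31 days (187 − 31 = 156 remain).
Apr has 30 days (156 − 30 = 126 remain).
May has 31 days (126 − 31 = 95 remain).
Jun has 30 days (95 − 30 = 65 remain).
Jul has 31 days (65 − 31 = 34 remain).
Aug has 31 days (34 − 31 = 3 remain).
3 into Sep → Sep 3.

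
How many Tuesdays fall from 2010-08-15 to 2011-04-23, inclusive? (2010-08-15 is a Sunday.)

2010-08-15 is a Sunday; the first Tuesday on or after it is 2010-08-17 (2 days later).
From 2010-08-17 to 2011-04-23: 14 + 30 + 31 + 30 + 31 + 31 + 28 + 31 + 23 = 249 days (rest of August, September, October, November, December, January, February, March, April).
249 ÷ 7 = 35 full weeks with remainder 4, so 35 more Tuesdays after the first → 36.

36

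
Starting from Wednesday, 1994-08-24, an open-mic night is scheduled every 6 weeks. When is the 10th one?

The 10th occurrence is 9 intervals after the first: 9 × 42 = 378 days after 1994-08-24.
August has 31 days — 7 days to the end of August leaves 371.
September has 30 days (341 left).
October has 31 days (310 left).
November has 30 days (280 left).
December has 31 days (249 left).
January has 31 days (218 left).
February has 28 days (190 left).
March has 31 days (159 left).
April has 30 days (129 left).
May has 31 days (98 left).
June has 30 days (68 left).
July has 31 days (37 left).
August has 31 days (6 left).
6 days into September → 1995-09-06.

1995-09-06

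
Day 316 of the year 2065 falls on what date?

January has 31 days (316 − 31 = 285 remain).
February has 28 days (285 − 28 = 257 remain).
March has 31 days (257 − 31 = 226 remain).
April has 30 days (226 − 30 = 196 remain).
May has 31 days (196 − 31 = 165 remain).
June has 30 days (165 − 30 = 135 remain).
July has 31 days (135 − 31 = 104 remain).
August has 31 days (104 − 31 = 73 remain).
September has 30 days (73 − 30 = 43 remain).
October has 31 days (43 − 31 = 12 remain).
12 into November → November 12.

November 12, 2065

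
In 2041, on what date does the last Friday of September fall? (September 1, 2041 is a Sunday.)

September 27, 2041

September 2041 begins on a Sunday, so the first Friday is September 6 (5 days later).
September 2041 has 30 days. Adding weeks: 6, 13, 20, 27 — the last one ≤ 30 is the 27th.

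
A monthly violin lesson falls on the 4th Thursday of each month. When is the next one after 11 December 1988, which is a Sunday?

22 December 1988

December 1988 starts on a Thursday; its first Thursday is the 1st, so the 4th Thursday is the 22nd — 22 December 1988.
22 December 1988 is after 11 December 1988, so that is the next one.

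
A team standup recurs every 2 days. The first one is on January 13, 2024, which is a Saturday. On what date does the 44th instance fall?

April 8, 2024

The 44th occurrence is 43 intervals after the first: 43 × 2 = 86 days after January 13, 2024.
January has 31 days — 18 days to the end of January leaves 68.
February has 29 days (39 left).
March has 31 days (8 left).
8 days into April → April 8, 2024.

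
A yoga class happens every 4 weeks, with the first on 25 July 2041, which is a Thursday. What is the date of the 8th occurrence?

The 8th occurrence is 7 intervals after the first: 7 × 28 = 196 days after 25 July 2041.
July has 31 days — 6 days to the end of July leaves 190.
August has 31 days (159 left).
September has 30 days (129 left).
October has 31 days (98 left).
November has 30 days (68 left).
December has 31 days (37 left).
January has 31 days (6 left).
6 days into February → 6 February 2042.

6 February 2042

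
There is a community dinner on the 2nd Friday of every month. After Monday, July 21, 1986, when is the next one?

July 1986 starts on a Tuesday; its first Friday is the 4th, so the 2nd Friday is the 11th — July 11, 1986.
That is not after July 21, 1986, so look at August 1986.
August 1986 starts on a Friday; its first Friday is the 1st, so the 2nd Friday is the 8th — August 8, 1986.

August 8, 1986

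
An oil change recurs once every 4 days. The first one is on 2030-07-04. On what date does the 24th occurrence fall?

The 24th occurrence is 23 intervals after the first: 23 × 4 = 92 days after 2030-07-04.
July has 31 days — 27 days to the end of July leaves 65.
August has 31 days (34 left).
September has 30 days (4 left).
4 days into October → 2030-10-04.

2030-10-04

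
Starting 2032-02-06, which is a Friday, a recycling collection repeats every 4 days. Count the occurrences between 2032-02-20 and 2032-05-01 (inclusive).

18

Occurrences land 4·i days after 2032-02-06 for i = 0, 1, 2, …
2032-02-20 is 14 days after the start; 14 ÷ 4 = 3 remainder 2; since the remainder is 2, round up to i = 4. First occurrence in the window: #5 on 2032-02-22 (4×4 = 16 days in).
2032-05-01 is 85 days after the start; 85 ÷ 4 = 21 remainder 1. Last occurrence in the window: #22 on 2032-04-30.
Occurrences #5 through #22: 18 in total.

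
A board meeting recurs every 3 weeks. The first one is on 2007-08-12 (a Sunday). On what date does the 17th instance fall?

The 17th occurrence is 16 intervals after the first: 16 × 21 = 336 days after 2007-08-12.
August has 31 days — 19 days to the end of August leaves 317.
September has 30 days (287 left).
October has 31 days (256 left).
November has 30 days (226 left).
December has 31 days (195 left).
January has 31 days (164 left).
February has 29 days (135 left).
March has 31 days (104 left).
April has 30 days (74 left).
May has 31 days (43 left).
June has 30 days (13 left).
13 days into July → 2008-07-13.

2008-07-13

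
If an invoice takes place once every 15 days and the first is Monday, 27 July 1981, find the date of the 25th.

The 25th occurrence is 24 intervals after the first: 24 × 15 = 360 days after 27 July 1981.
July has 31 days — 4 days to the end of July leaves 356.
August has 31 days (325 left).
September has 30 days (295 left).
October has 31 days (264 left).
November has 30 days (234 left).
December has 31 days (203 left).
January has 31 days (172 left).
February has 28 days (144 left).
March has 31 days (113 left).
April has 30 days (83 left).
May has 31 days (52 left).
June has 30 days (22 left).
22 days into July → 22 July 1982.

22 July 1982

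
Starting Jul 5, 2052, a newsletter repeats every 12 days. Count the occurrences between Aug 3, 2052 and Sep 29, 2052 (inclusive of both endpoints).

Occurrences land 12·i days after Jul 5, 2052 for i = 0, 1, 2, …
Aug 3, 2052 is 29 days after the start; 29 ÷ 12 = 2 remainder 5; since the remainder is 5, round up to i = 3. First occurrence in the window: #4 on Aug 10, 2052 (3×12 = 36 days in).
Sep 29, 2052 is 86 days after the start; 86 ÷ 12 = 7 remainder 2. Last occurrence in the window: #8 on Sep 27, 2052.
Occurrences #4 through #8: 5 in total.

5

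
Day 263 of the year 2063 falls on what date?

January has 31 days (263 − 31 = 232 remain).
February has 28 days (232 − 28 = 204 remain).
March has 31 days (204 − 31 = 173 remain).
April has 30 days (173 − 30 = 143 remain).
May has 31 days (143 − 31 = 112 remain).
June has 30 days (112 − 30 = 82 remain).
July has 31 days (82 − 31 = 51 remain).
August has 31 days (51 − 31 = 20 remain).
20 into September → September 20.

2063-09-20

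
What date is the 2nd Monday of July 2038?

July 2038 begins on a Thursday, so the first Monday is July 5 (4 days later).
The 2nd Monday is 1 weeks later: 5 + 7 = 12.

2038-07-12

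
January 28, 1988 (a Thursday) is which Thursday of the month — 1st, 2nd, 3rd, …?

4th

Day 28 falls in week ⌈28/7⌉ of the month.
Days 1–7 hold the 1st Thursday, 8–14 the 2nd, 15–21 the 3rd, 22–28 the 4th, 29–31 the 5th.
28 is in the range for the 4th.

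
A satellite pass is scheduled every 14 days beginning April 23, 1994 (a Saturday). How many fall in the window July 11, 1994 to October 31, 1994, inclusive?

8

Occurrences land 14·i days after April 23, 1994 for i = 0, 1, 2, …
July 11, 1994 is 79 days after the start; 79 ÷ 14 = 5 remainder 9; since the remainder is 9, round up to i = 6. First occurrence in the window: #7 on July 16, 1994 (6×14 = 84 days in).
October 31, 1994 is 191 days after the start; 191 ÷ 14 = 13 remainder 9. Last occurrence in the window: #14 on October 22, 1994.
Occurrences #7 through #14: 8 in total.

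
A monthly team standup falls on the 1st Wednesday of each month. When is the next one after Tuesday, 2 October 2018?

3 October 2018

October 2018 starts on a Monday, so its 1st Wednesday is 3 October 2018 (2 days in).
3 October 2018 is after 2 October 2018, so that is the next one.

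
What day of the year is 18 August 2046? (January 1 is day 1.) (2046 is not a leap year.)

230

Days in months before August: 31 + 28 + 31 + 30 + 31 + 30 + 31 = 212.
Plus 18 days into August → day 230.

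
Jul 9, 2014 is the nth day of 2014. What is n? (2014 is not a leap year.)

Days in months before Jul: 31 + 28 + 31 + 30 + 31 + 30 = 181.
Plus 9 days into Jul → day 190.

190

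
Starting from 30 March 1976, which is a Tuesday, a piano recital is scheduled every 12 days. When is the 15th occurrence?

The 15th occurrence is 14 intervals after the first: 14 × 12 = 168 days after 30 March 1976.
March has 31 days — 1 day to the end of March leaves 167.
April has 30 days (137 left).
May has 31 days (106 left).
June has 30 days (76 left).
July has 31 days (45 left).
August has 31 days (14 left).
14 days into September → 14 September 1976.

14 September 1976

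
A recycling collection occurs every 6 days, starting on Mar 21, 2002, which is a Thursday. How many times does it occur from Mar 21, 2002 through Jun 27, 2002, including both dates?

Occurrences land 6·i days after Mar 21, 2002 for i = 0, 1, 2, …
The window opens on the start date, so the first occurrence inside is #1 on Mar 21, 2002.
Jun 27, 2002 is 98 days after the start; 98 ÷ 6 = 16 remainder 2. Last occurrence in the window: #17 on Jun 25, 2002.
Occurrences #1 through #17: 17 in total.

17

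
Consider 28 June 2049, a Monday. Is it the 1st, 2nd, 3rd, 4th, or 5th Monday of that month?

4th

Day 28 falls in week ⌈28/7⌉ of the month.
Days 1–7 hold the 1st Monday, 8–14 the 2nd, 15–21 the 3rd, 22–28 the 4th, 29–31 the 5th.
28 is in the range for the 4th.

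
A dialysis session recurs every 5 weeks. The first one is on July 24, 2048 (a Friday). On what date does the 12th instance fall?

August 13, 2049

The 12th occurrence is 11 intervals after the first: 11 × 35 = 385 days after July 24, 2048.
July has 31 days — 7 days to the end of July leaves 378.
August has 31 days (347 left).
September has 30 days (317 left).
October has 31 days (286 left).
November has 30 days (256 left).
December has 31 days (225 left).
January has 31 days (194 left).
February has 28 days (166 left).
March has 31 days (135 left).
April has 30 days (105 left).
May has 31 days (74 left).
June has 30 days (44 left).
July has 31 days (13 left).
13 days into August → August 13, 2049.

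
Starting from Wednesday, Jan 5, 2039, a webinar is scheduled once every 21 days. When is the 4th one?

Mar 9, 2039

The 4th occurrence is 3 intervals after the first: 3 × 21 = 63 days after Jan 5, 2039.
Jan has 31 days — 26 days to the end of Jan leaves 37.
Feb has 28 days (9 left).
9 days into Mar → Mar 9, 2039.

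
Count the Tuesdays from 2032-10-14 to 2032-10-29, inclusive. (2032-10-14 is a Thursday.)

2032-10-14 is a Thursday; the first Tuesday on or after it is 2032-10-19 (5 days later).
From 2032-10-19 to 2032-10-29 is 29 − 19 = 10 days.
10 ÷ 7 = 1 full weeks with remainder 3, so 1 more Tuesdays after the first → 2.

2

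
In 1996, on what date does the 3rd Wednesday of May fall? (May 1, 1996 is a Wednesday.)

1996-05-15

May 1996 begins on a Wednesday, so the first Wednesday is May 1.
The 3rd Wednesday is 2 weeks later: 1 + 14 = 15.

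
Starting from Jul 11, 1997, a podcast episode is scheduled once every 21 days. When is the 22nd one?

Sep 25, 1998

The 22nd occurrence is 21 intervals after the first: 21 × 21 = 441 days after Jul 11, 1997.
Jul has 31 days — 20 days to the end of Jul leaves 421.
From end of Jul to end of 1997 is 153 days (268 left).
Jan has 31 days (237 left).
Feb has 28 days (209 left).
Mar has 31 days (178 left).
Apr has 30 days (148 left).
May has 31 days (117 left).
Jun has 30 days (87 left).
Jul has 31 days (56 left).
Aug has 31 days (25 left).
25 days into Sep → Sep 25, 1998.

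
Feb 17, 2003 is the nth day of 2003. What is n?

48

Days in months before Feb: 31 = 31.
Plus 17 days into Feb → day 48.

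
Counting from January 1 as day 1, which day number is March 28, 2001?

Days in months before March: 31 + 28 = 59.
Plus 28 days into March → day 87.

87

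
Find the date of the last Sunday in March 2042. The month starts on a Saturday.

March 2042 begins on a Saturday, so the first Sunday is March 2 (1 day later).
March 2042 has 31 days. Adding weeks: 2, 9, 16, 23, 30 — the last one ≤ 31 is the 30th.

30 March 2042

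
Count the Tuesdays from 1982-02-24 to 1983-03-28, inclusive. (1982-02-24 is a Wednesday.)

1982-02-24 is a Wednesday; the first Tuesday on or after it is 1982-03-02 (6 days later).
From 1982-03-02 to 1983-03-28: 304 + 87 = 391 days (rest of 1982, to 1983-03-28 in 1983).
391 ÷ 7 = 55 full weeks with remainder 6, so 55 more Tuesdays after the first → 56.

56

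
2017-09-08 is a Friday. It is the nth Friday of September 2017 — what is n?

Day 8 falls in week ⌈8/7⌉ of the month.
Days 1–7 hold the 1st Friday, 8–14 the 2nd, 15–21 the 3rd, 22–28 the 4th, 29–31 the 5th.
8 is in the range for the 2nd.

2nd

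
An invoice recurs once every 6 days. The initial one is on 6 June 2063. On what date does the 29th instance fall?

The 29th occurrence is 28 intervals after the first: 28 × 6 = 168 days after 6 June 2063.
June has 30 days — 24 days to the end of June leaves 144.
July has 31 days (113 left).
August has 31 days (82 left).
September has 30 days (52 left).
October has 31 days (21 left).
21 days into November → 21 November 2063.

21 November 2063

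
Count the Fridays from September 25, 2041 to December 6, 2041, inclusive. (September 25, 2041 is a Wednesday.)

September 25, 2041 is a Wednesday; the first Friday on or after it is September 27, 2041 (2 days later).
From September 27, 2041 to December 6, 2041: 3 + 31 + 30 + 6 = 70 days (rest of September, October, November, December).
70 ÷ 7 = 10 full weeks with remainder 0, so 10 more Fridays after the first → 11.

11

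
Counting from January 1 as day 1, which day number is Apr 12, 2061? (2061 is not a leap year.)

Days in months before Apr: 31 + 28 + 31 = 90.
Plus 12 days into Apr → day 102.

102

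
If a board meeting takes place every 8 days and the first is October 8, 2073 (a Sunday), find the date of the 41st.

August 24, 2074

The 41st occurrence is 40 intervals after the first: 40 × 8 = 320 days after October 8, 2073.
October has 31 days — 23 days to the end of October leaves 297.
November has 30 days (267 left).
December has 31 days (236 left).
January has 31 days (205 left).
February has 28 days (177 left).
March has 31 days (146 left).
April has 30 days (116 left).
May has 31 days (85 left).
June has 30 days (55 left).
July has 31 days (24 left).
24 days into August → August 24, 2074.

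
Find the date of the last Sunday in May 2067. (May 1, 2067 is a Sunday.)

May 2067 begins on a Sunday, so the first Sunday is May 1.
May 2067 has 31 days. Adding weeks: 1, 8, 15, 22, 29 — the last one ≤ 31 is the 29th.

2067-05-29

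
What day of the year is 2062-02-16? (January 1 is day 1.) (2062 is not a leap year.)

47

Days in months before February: 31 = 31.
Plus 16 days into February → day 47.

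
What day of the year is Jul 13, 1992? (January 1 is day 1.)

Days in months before Jul: 31 + 29 + 31 + 30 + 31 + 30 = 182.
Plus 13 days into Jul → day 195.

195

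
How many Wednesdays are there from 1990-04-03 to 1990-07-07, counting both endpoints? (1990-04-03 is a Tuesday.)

1990-04-03 is a Tuesday; the first Wednesday on or after it is 1990-04-04 (1 day later).
From 1990-04-04 to 1990-07-07: 26 + 31 + 30 + 7 = 94 days (rest of April, May, June, July).
94 ÷ 7 = 13 full weeks with remainder 3, so 13 more Wednesdays after the first → 14.

14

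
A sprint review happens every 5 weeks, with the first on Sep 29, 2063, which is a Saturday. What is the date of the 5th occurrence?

Feb 16, 2064

The 5th occurrence is 4 intervals after the first: 4 × 35 = 140 days after Sep 29, 2063.
Sep has 30 days — 1 day to the end of Sep leaves 139.
Oct has 31 days (108 left).
Nov has 30 days (78 left).
Dec has 31 days (47 left).
Jan has 31 days (16 left).
16 days into Feb → Feb 16, 2064.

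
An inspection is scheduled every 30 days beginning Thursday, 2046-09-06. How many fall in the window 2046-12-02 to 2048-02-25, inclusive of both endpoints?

15

Occurrences land 30·i days after 2046-09-06 for i = 0, 1, 2, …
2046-12-02 is 87 days after the start; 87 ÷ 30 = 2 remainder 27; since the remainder is 27, round up to i = 3. First occurrence in the window: #4 on 2046-12-05 (3×30 = 90 days in).
2048-02-25 is 537 days after the start; 537 ÷ 30 = 17 remainder 27. Last occurrence in the window: #18 on 2048-01-29.
Occurrences #4 through #18: 15 in total.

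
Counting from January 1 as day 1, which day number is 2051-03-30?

Days in months before March: 31 + 28 = 59.
Plus 30 days into March → day 89.

89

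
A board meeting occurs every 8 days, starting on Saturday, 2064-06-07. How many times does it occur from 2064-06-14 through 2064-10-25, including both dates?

17

Occurrences land 8·i days after 2064-06-07 for i = 0, 1, 2, …
2064-06-14 is 7 days after the start; 7 ÷ 8 = 0 remainder 7; since the remainder is 7, round up to i = 1. First occurrence in the window: #2 on 2064-06-15 (1×8 = 8 days in).
2064-10-25 is 140 days after the start; 140 ÷ 8 = 17 remainder 4. Last occurrence in the window: #18 on 2064-10-21.
Occurrences #2 through #18: 17 in total.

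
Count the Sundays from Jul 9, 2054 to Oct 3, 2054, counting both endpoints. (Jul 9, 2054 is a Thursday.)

Jul 9, 2054 is a Thursday; the first Sunday on or after it is Jul 12, 2054 (3 days later).
From Jul 12, 2054 to Oct 3, 2054: 19 + 31 + 30 + 3 = 83 days (rest of Jul, Aug, Sep, Oct).
83 ÷ 7 = 11 full weeks with remainder 6, so 11 more Sundays after the first → 12.

12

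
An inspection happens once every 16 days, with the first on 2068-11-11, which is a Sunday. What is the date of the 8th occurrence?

2069-03-03

The 8th occurrence is 7 intervals after the first: 7 × 16 = 112 days after 2068-11-11.
November has 30 days — 19 days to the end of November leaves 93.
December has 31 days (62 left).
January has 31 days (31 left).
February has 28 days (3 left).
3 days into March → 2069-03-03.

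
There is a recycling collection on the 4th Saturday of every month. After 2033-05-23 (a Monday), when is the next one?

May 2033 starts on a Sunday; its first Saturday is the 7th, so the 4th Saturday is the 28th — 2033-05-28.
2033-05-28 is after 2033-05-23, so that is the next one.

2033-05-28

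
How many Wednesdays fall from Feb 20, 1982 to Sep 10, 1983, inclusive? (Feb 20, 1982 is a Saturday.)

Feb 20, 1982 is a Saturday; the first Wednesday on or after it is Feb 24, 1982 (4 days later).
From Feb 24, 1982 to Sep 10, 1983: 310 + 253 = 563 days (rest of 1982, to Sep 10, 1983 in 1983).
563 ÷ 7 = 80 full weeks with remainder 3, so 80 more Wednesdays after the first → 81.

81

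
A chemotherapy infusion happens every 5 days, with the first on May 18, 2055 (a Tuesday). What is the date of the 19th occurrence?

August 16, 2055

The 19th occurrence is 18 intervals after the first: 18 × 5 = 90 days after May 18, 2055.
May has 31 days — 13 days to the end of May leaves 77.
June has 30 days (47 left).
July has 31 days (16 left).
16 days into August → August 16, 2055.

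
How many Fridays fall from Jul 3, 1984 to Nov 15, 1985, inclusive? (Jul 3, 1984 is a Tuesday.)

Jul 3, 1984 is a Tuesday; the first Friday on or after it is Jul 6, 1984 (3 days later).
From Jul 6, 1984 to Nov 15, 1985: 178 + 319 = 497 days (rest of 1984, to Nov 15, 1985 in 1985).
497 ÷ 7 = 71 full weeks with remainder 0, so 71 more Fridays after the first → 72.

72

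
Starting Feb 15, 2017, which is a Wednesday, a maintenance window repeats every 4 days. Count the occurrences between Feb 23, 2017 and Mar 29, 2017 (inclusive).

9

Occurrences land 4·i days after Feb 15, 2017 for i = 0, 1, 2, …
Feb 23, 2017 is 8 days after the start; 8 ÷ 4 = 2 remainder 0. First occurrence in the window: #3 on Feb 23, 2017 (2×4 = 8 days in).
Mar 29, 2017 is 42 days after the start; 42 ÷ 4 = 10 remainder 2. Last occurrence in the window: #11 on Mar 27, 2017.
Occurrences #3 through #11: 9 in total.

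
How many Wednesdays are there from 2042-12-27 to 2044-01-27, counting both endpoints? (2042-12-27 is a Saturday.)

2042-12-27 is a Saturday; the first Wednesday on or after it is 2042-12-31 (4 days later).
From 2042-12-31 to 2044-01-27: 0 + 365 + 27 = 392 days (rest of 2042, 2043, to 2044-01-27 in 2044).
392 ÷ 7 = 56 full weeks with remainder 0, so 56 more Wednesdays after the first → 57.

57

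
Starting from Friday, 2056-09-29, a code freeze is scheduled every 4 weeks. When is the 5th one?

The 5th occurrence is 4 intervals after the first: 4 × 28 = 112 days after 2056-09-29.
September has 30 days — 1 day to the end of September leaves 111.
October has 31 days (80 left).
November has 30 days (50 left).
December has 31 days (19 left).
19 days into January → 2057-01-19.

2057-01-19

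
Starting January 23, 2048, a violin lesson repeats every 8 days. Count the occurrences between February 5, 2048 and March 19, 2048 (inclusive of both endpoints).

Occurrences land 8·i days after January 23, 2048 for i = 0, 1, 2, …
February 5, 2048 is 13 days after the start; 13 ÷ 8 = 1 remainder 5; since the remainder is 5, round up to i = 2. First occurrence in the window: #3 on February 8, 2048 (2×8 = 16 days in).
March 19, 2048 is 56 days after the start; 56 ÷ 8 = 7 remainder 0. Last occurrence in the window: #8 on March 19, 2048.
Occurrences #3 through #8: 6 in total.

6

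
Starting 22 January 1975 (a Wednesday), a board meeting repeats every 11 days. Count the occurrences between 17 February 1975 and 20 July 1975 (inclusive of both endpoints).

14

Occurrences land 11·i days after 22 January 1975 for i = 0, 1, 2, …
17 February 1975 is 26 days after the start; 26 ÷ 11 = 2 remainder 4; since the remainder is 4, round up to i = 3. First occurrence in the window: #4 on 24 February 1975 (3×11 = 33 days in).
20 July 1975 is 179 days after the start; 179 ÷ 11 = 16 remainder 3. Last occurrence in the window: #17 on 17 July 1975.
Occurrences #4 through #17: 14 in total.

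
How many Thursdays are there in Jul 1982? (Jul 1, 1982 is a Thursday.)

5

Jul 1, 1982 is a Thursday; the first Thursday on or after it is Jul 1, 1982.
From Jul 1, 1982 to Jul 31, 1982 is 31 − 1 = 30 days.
30 ÷ 7 = 4 full weeks with remainder 2, so 4 more Thursdays after the first → 5.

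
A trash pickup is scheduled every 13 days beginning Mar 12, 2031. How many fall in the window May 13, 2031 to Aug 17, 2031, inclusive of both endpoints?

Occurrences land 13·i days after Mar 12, 2031 for i = 0, 1, 2, …
May 13, 2031 is 62 days after the start; 62 ÷ 13 = 4 remainder 10; since the remainder is 10, round up to i = 5. First occurrence in the window: #6 on May 16, 2031 (5×13 = 65 days in).
Aug 17, 2031 is 158 days after the start; 158 ÷ 13 = 12 remainder 2. Last occurrence in the window: #13 on Aug 15, 2031.
Occurrences #6 through #13: 8 in total.

8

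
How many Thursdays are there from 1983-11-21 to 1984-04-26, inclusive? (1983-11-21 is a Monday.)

1983-11-21 is a Monday; the first Thursday on or after it is 1983-11-24 (3 days later).
From 1983-11-24 to 1984-04-26: 6 + 31 + 31 + 29 + 31 + 26 = 154 days (rest of November, December, January, February, March, April).
154 ÷ 7 = 22 full weeks with remainder 0, so 22 more Thursdays after the first → 23.

23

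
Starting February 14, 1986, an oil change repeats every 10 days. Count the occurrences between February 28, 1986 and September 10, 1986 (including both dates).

Occurrences land 10·i days after February 14, 1986 for i = 0, 1, 2, …
February 28, 1986 is 14 days after the start; 14 ÷ 10 = 1 remainder 4; since the remainder is 4, round up to i = 2. First occurrence in the window: #3 on March 6, 1986 (2×10 = 20 days in).
September 10, 1986 is 208 days after the start; 208 ÷ 10 = 20 remainder 8. Last occurrence in the window: #21 on September 2, 1986.
Occurrences #3 through #21: 19 in total.

19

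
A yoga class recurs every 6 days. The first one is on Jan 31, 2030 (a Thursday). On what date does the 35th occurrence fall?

The 35th occurrence is 34 intervals after the first: 34 × 6 = 204 days after Jan 31, 2030.
Jan has 31 days — 0 days to the end of Jan leaves 204.
Feb has 28 days (176 left).
Mar has 31 days (145 left).
Apr has 30 days (115 left).
May has 31 days (84 left).
Jun has 30 days (54 left).
Jul has 31 days (23 left).
23 days into Aug → Aug 23, 2030.

Aug 23, 2030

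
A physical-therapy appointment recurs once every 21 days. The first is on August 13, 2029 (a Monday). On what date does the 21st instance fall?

The 21st occurrence is 20 intervals after the first: 20 × 21 = 420 days after August 13, 2029.
August has 31 days — 18 days to the end of August leaves 402.
From end of August to end of 2029 is 122 days (280 left).
January has 31 days (249 left).
February has 28 days (221 left).
March has 31 days (190 left).
April has 30 days (160 left).
May has 31 days (129 left).
June has 30 days (99 left).
July has 31 days (68 left).
August has 31 days (37 left).
September has 30 days (7 left).
7 days into October → October 7, 2030.

October 7, 2030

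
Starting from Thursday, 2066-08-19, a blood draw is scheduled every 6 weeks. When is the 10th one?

2067-09-01

The 10th occurrence is 9 intervals after the first: 9 × 42 = 378 days after 2066-08-19.
August has 31 days — 12 days to the end of August leaves 366.
September has 30 days (336 left).
October has 31 days (305 left).
November has 30 days (275 left).
December has 31 days (244 left).
January has 31 days (213 left).
February has 28 days (185 left).
March has 31 days (154 left).
April has 30 days (124 left).
May has 31 days (93 left).
June has 30 days (63 left).
July has 31 days (32 left).
August has 31 days (1 left).
1 day into September → 2067-09-01.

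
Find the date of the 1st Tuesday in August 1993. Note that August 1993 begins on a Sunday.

August 1993 begins on a Sunday, so the first Tuesday is August 3 (2 days later).

August 3, 1993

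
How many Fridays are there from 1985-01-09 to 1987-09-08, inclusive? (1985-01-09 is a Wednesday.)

1985-01-09 is a Wednesday; the first Friday on or after it is 1985-01-11 (2 days later).
From 1985-01-11 to 1987-09-08: 354 + 365 + 251 = 970 days (rest of 1985, 1986, to 1987-09-08 in 1987).
970 ÷ 7 = 138 full weeks with remainder 4, so 138 more Fridays after the first → 139.

139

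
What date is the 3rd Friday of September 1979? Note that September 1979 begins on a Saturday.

1979-09-21

September 1979 begins on a Saturday, so the first Friday is September 7 (6 days later).
The 3rd Friday is 2 weeks later: 7 + 14 = 21.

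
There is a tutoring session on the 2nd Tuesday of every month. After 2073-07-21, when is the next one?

2073-08-08

July 2073 starts on a Saturday; its first Tuesday is the 4th, so the 2nd Tuesday is the 11th — 2073-07-11.
That is not after 2073-07-21, so look at August 2073.
August 2073 starts on a Tuesday; its first Tuesday is the 1st, so the 2nd Tuesday is the 8th — 2073-08-08.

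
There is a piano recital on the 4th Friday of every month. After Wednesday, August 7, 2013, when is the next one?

August 2013 starts on a Thursday; its first Friday is the 2nd, so the 4th Friday is the 23rd — August 23, 2013.
August 23, 2013 is after August 7, 2013, so that is the next one.

August 23, 2013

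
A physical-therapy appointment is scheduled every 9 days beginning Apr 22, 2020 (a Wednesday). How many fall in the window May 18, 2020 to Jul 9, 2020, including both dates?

Occurrences land 9·i days after Apr 22, 2020 for i = 0, 1, 2, …
May 18, 2020 is 26 days after the start; 26 ÷ 9 = 2 remainder 8; since the remainder is 8, round up to i = 3. First occurrence in the window: #4 on May 19, 2020 (3×9 = 27 days in).
Jul 9, 2020 is 78 days after the start; 78 ÷ 9 = 8 remainder 6. Last occurrence in the window: #9 on Jul 3, 2020.
Occurrences #4 through #9: 6 in total.

6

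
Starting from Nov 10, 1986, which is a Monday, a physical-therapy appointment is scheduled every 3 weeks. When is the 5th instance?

The 5th occurrence is 4 intervals after the first: 4 × 21 = 84 days after Nov 10, 1986.
Nov has 30 days — 20 days to the end of Nov leaves 64.
Dec has 31 days (33 left).
Jan has 31 days (2 left).
2 days into Feb → Feb 2, 1987.

Feb 2, 1987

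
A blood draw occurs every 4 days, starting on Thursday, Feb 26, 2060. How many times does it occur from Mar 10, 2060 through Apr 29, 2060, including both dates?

Occurrences land 4·i days after Feb 26, 2060 for i = 0, 1, 2, …
Mar 10, 2060 is 13 days after the start; 13 ÷ 4 = 3 remainder 1; since the remainder is 1, round up to i = 4. First occurrence in the window: #5 on Mar 13, 2060 (4×4 = 16 days in).
Apr 29, 2060 is 63 days after the start; 63 ÷ 4 = 15 remainder 3. Last occurrence in the window: #16 on Apr 26, 2060.
Occurrences #5 through #16: 12 in total.

12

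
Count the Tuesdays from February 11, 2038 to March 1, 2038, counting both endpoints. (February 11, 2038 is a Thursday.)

February 11, 2038 is a Thursday; the first Tuesday on or after it is February 16, 2038 (5 days later).
From February 16, 2038 to March 1, 2038: 12 + 1 = 13 days (rest of February, March).
13 ÷ 7 = 1 full weeks with remainder 6, so 1 more Tuesdays after the first → 2.

2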